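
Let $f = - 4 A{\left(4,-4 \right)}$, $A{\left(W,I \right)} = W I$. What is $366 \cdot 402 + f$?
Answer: $147196$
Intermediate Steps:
$A{\left(W,I \right)} = I W$
$f = 64$ ($f = - 4 \left(\left(-4\right) 4\right) = \left(-4\right) \left(-16\right) = 64$)
$366 \cdot 402 + f = 366 \cdot 402 + 64 = 147132 + 64 = 147196$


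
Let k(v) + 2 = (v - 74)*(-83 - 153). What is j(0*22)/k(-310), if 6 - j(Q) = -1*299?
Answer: 305/90622 ≈ 0.0033656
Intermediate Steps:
j(Q) = 305 (j(Q) = 6 - (-1)*299 = 6 - 1*(-299) = 6 + 299 = 305)
k(v) = 17462 - 236*v (k(v) = -2 + (v - 74)*(-83 - 153) = -2 + (-74 + v)*(-236) = -2 + (17464 - 236*v) = 17462 - 236*v)
j(0*22)/k(-310) = 305/(17462 - 236*(-310)) = 305/(17462 + 73160) = 305/90622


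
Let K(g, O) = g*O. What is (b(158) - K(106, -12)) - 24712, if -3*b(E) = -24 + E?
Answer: -70454/3 ≈ -23485.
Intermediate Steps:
K(g, O) = O*g
b(E) = 8 - E/3 (b(E) = -(-24 + E)/3 = 8 - E/3)
(b(158) - K(106, -12)) - 24712 = ((8 - ⅓*158) - (-12)*106) - 24712 = ((8 - 158/3) - 1*(-1272)) - 24712 = (-134/3 + 1272) - 24712 = 3682/3 - 24712 = -70454/3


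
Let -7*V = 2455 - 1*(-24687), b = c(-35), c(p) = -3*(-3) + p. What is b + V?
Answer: -27324/7 ≈ -3903.4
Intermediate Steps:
c(p) = 9 + p
b = -26 (b = 9 - 35 = -26)
V = -27142/7 (V = -(2455 - 1*(-24687))/7 = -(2455 + 24687)/7 = -1/7*27142 = -27142/7 ≈ -3877.4)
b + V = -26 - 27142/7 = -27324/7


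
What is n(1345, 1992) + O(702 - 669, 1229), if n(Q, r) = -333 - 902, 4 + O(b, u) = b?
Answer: -1206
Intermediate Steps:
O(b, u) = -4 + b
n(Q, r) = -1235
n(1345, 1992) + O(702 - 669, 1229) = -1235 + (-4 + (702 - 669)) = -1235 + (-4 + 33) = -1235 + 29 = -1206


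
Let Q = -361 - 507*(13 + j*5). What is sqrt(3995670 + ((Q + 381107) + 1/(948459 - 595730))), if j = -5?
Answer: sqrt(545260778160535229)/352729 ≈ 2093.4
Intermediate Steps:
Q = 5723 (Q = -361 - 507*(13 - 5*5) = -361 - 507*(13 - 25) = -361 - 507*(-12) = -361 + 6084 = 5723)
sqrt(3995670 + ((Q + 381107) + 1/(948459 - 595730))) = sqrt(3995670 + ((5723 + 381107) + 1/(948459 - 595730))) = sqrt(3995670 + (386830 + 1/352729)) = sqrt(3995670 + 136446159071/352729) = sqrt(1545834842501/352729) = sqrt(545260778160535229)/352729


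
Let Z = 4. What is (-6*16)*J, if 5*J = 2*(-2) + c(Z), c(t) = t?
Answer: 0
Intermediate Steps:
J = 0 (J = (2*(-2) + 4)/5 = (-4 + 4)/5 = (⅕)*0 = 0)
(-6*16)*J = -6*16*0 = -96*0 = 0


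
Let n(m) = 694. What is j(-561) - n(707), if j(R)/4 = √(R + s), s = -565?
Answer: -694 + 4*I*√1126 ≈ -694.0 + 134.22*I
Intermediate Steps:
j(R) = 4*√(-565 + R) (j(R) = 4*√(R - 565) = 4*√(-565 + R))
j(-561) - n(707) = 4*√(-565 - 561) - 1*694 = 4*√(-1126) - 694 = 4*(I*√1126) - 694 = 4*I*√1126 - 694 = -694 + 4*I*√1126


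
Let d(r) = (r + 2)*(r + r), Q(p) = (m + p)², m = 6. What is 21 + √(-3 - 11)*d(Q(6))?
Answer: 21 + 42048*I*√14 ≈ 21.0 + 1.5733e+5*I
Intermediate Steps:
Q(p) = (6 + p)²
d(r) = 2*r*(2 + r) (d(r) = (2 + r)*(2*r) = 2*r*(2 + r))
21 + √(-3 - 11)*d(Q(6)) = 21 + √(-3 - 11)*(2*(6 + 6)²*(2 + (6 + 6)²)) = 21 + √(-14)*(2*12²*(2 + 12²)) = 21 + (I*√14)*(2*144*(2 + 144)) = 21 + (I*√14)*(2*144*146) = 21 + (I*√14)*42048 = 21 + 42048*I*√14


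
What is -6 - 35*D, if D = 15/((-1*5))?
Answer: 99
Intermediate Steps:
D = -3 (D = 15/(-5) = 15*(-⅕) = -3)
-6 - 35*D = -6 - 35*(-3) = -6 + 105 = 99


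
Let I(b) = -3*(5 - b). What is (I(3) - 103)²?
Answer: 11881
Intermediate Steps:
I(b) = -15 + 3*b
(I(3) - 103)² = ((-15 + 3*3) - 103)² = ((-15 + 9) - 103)² = (-6 - 103)² = (-109)² = 11881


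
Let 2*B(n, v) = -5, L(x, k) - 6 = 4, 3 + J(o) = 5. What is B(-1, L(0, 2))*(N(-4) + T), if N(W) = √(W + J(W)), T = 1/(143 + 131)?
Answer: -5/548 - 5*I*√2/2 ≈ -0.0091241 - 3.5355*I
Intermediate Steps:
J(o) = 2 (J(o) = -3 + 5 = 2)
L(x, k) = 10 (L(x, k) = 6 + 4 = 10)
T = 1/274 ≈ 0.0036496
N(W) = √(2 + W) (N(W) = √(W + 2) = √(2 + W))
B(n, v) = -5/2 (B(n, v) = (½)*(-5) = -5/2)
B(-1, L(0, 2))*(N(-4) + T) = -5*(√(2 - 4) + 1/274)/2 = -5*(√(-2) + 1/274)/2 = -5*(I*√2 + 1/274)/2 = -5*(1/274 + I*√2)/2 = -5/548 - 5*I*√2/2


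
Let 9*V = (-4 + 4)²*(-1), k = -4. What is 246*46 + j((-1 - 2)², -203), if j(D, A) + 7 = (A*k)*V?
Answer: 11309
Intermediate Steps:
V = 0 (V = ((-4 + 4)²*(-1))/9 = (0²*(-1))/9 = (0*(-1))/9 = (⅑)*0 = 0)
j(D, A) = -7 (j(D, A) = -7 + (A*(-4))*0 = -7 - 4*A*0 = -7 + 0 = -7)
246*46 + j((-1 - 2)², -203) = 246*46 - 7 = 11316 - 7 = 11309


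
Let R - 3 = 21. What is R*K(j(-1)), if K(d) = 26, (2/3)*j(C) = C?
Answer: 624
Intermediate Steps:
j(C) = 3*C/2
R = 24 (R = 3 + 21 = 24)
R*K(j(-1)) = 24*26 = 624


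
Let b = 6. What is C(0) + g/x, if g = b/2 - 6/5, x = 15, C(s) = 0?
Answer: 3/25 ≈ 0.12000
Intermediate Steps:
g = 9/5 (g = 6/2 - 6/5 = 6*(½) - 6*⅕ = 3 - 6/5 = 9/5 ≈ 1.8000)
C(0) + g/x = 0 + (9/5)/15 = 0 + (1/15)*(9/5) = 0 + 3/25 = 3/25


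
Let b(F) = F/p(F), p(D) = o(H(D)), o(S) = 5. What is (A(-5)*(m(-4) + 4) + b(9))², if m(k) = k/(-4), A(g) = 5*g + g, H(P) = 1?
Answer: 549081/25 ≈ 21963.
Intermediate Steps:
A(g) = 6*g
m(k) = -k/4 (m(k) = k*(-¼) = -k/4)
p(D) = 5
b(F) = F/5
(A(-5)*(m(-4) + 4) + b(9))² = ((6*(-5))*(-¼*(-4) + 4) + (⅕)*9)² = (-30*(1 + 4) + 9/5)² = (-30*5 + 9/5)² = (-150 + 9/5)² = (-741/5)² = 549081/25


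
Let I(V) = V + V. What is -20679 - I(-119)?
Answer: -20441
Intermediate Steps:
I(V) = 2*V
-20679 - I(-119) = -20679 - 2*(-119) = -20679 - 1*(-238) = -20679 + 238 = -20441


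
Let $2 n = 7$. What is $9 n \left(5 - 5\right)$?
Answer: $0$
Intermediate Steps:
$n = \frac{7}{2}$ ($n = \frac{1}{2} \cdot 7 = \frac{7}{2} \approx 3.5$)
$9 n \left(5 - 5\right) = 9 \cdot \frac{7}{2} \left(5 - 5\right) = \frac{63}{2} \cdot 0 = 0$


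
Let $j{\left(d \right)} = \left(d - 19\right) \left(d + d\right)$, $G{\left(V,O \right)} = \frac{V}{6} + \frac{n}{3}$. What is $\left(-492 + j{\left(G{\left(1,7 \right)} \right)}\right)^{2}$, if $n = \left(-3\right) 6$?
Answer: $\frac{13256881}{324} \approx 40916.0$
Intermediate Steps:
$n = -18$
$G{\left(V,O \right)} = -6 + \frac{V}{6}$ ($G{\left(V,O \right)} = \frac{V}{6} - \frac{18}{3} = V \frac{1}{6} - 6 = \frac{V}{6} - 6 = -6 + \frac{V}{6}$)
$j{\left(d \right)} = 2 d \left(-19 + d\right)$ ($j{\left(d \right)} = \left(-19 + d\right) 2 d = 2 d \left(-19 + d\right)$)
$\left(-492 + j{\left(G{\left(1,7 \right)} \right)}\right)^{2} = \left(-492 + 2 \left(-6 + \frac{1}{6} \cdot 1\right) \left(-19 + \left(-6 + \frac{1}{6} \cdot 1\right)\right)\right)^{2} = \left(-492 + 2 \left(-6 + \frac{1}{6}\right) \left(-19 + \left(-6 + \frac{1}{6}\right)\right)\right)^{2} = \left(-492 + 2 \left(- \frac{35}{6}\right) \left(-19 - \frac{35}{6}\right)\right)^{2} = \left(-492 + 2 \left(- \frac{35}{6}\right) \left(- \frac{149}{6}\right)\right)^{2} = \left(-492 + \frac{5215}{18}\right)^{2} = \left(- \frac{3641}{18}\right)^{2} = \frac{13256881}{324}$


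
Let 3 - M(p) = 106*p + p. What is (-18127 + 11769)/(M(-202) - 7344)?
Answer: -6358/14273 ≈ -0.44546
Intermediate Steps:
M(p) = 3 - 107*p (M(p) = 3 - (106*p + p) = 3 - 107*p)
(-18127 + 11769)/(M(-202) - 7344) = (-18127 + 11769)/((3 - 107*(-202)) - 7344) = -6358/((3 + 21614) - 7344) = -6358/(21617 - 7344) = -6358/14273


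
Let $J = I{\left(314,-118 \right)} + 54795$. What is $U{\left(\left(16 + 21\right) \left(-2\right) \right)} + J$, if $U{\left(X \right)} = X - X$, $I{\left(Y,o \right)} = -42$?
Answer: $54753$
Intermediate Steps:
$U{\left(X \right)} = 0$
$J = 54753$ ($J = -42 + 54795 = 54753$)
$U{\left(\left(16 + 21\right) \left(-2\right) \right)} + J = 0 + 54753 = 54753$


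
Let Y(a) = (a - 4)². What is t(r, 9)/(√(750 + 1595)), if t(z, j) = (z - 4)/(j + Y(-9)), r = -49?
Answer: -53*√2345/417410 ≈ -0.0061487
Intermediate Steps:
Y(a) = (-4 + a)²
t(z, j) = (-4 + z)/(169 + j) (t(z, j) = (z - 4)/(j + (-4 - 9)²) = (-4 + z)/(j + (-13)²) = (-4 + z)/(j + 169) = (-4 + z)/(169 + j))
t(r, 9)/(√(750 + 1595)) = ((-4 - 49)/(169 + 9))/(√(750 + 1595)) = (-53/178)/(√2345) = ((1/178)*(-53))*(√2345/2345) = -53*√2345/417410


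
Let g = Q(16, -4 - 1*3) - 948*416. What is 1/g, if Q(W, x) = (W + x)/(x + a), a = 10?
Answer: -1/394365 ≈ -2.5357e-6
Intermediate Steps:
Q(W, x) = (W + x)/(10 + x) (Q(W, x) = (W + x)/(x + 10) = (W + x)/(10 + x))
g = -394365 (g = (16 + (-4 - 1*3))/(10 + (-4 - 1*3)) - 948*416 = (16 + (-4 - 3))/(10 + (-4 - 3)) - 394368 = (16 - 7)/(10 - 7) - 394368 = 9/3 - 394368 = (1/3)*9 - 394368 = 3 - 394368 = -394365)
1/g = 1/(-394365) = -1/394365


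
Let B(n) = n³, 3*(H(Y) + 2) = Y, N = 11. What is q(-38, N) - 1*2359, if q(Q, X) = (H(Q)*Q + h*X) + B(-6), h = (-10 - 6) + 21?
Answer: -5888/3 ≈ -1962.7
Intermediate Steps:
H(Y) = -2 + Y/3
h = 5 (h = -16 + 21 = 5)
q(Q, X) = -216 + 5*X + Q*(-2 + Q/3) (q(Q, X) = ((-2 + Q/3)*Q + 5*X) + (-6)³ = (Q*(-2 + Q/3) + 5*X) - 216 = (5*X + Q*(-2 + Q/3)) - 216 = -216 + 5*X + Q*(-2 + Q/3))
q(-38, N) - 1*2359 = (-216 + 5*11 + (⅓)*(-38)*(-6 - 38)) - 1*2359 = (-216 + 55 + (⅓)*(-38)*(-44)) - 2359 = (-216 + 55 + 1672/3) - 2359 = 1189/3 - 2359 = -5888/3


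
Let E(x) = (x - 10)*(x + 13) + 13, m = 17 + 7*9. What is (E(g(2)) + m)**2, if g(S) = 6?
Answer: 289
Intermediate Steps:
m = 80 (m = 17 + 63 = 80)
E(x) = 13 + (-10 + x)*(13 + x) (E(x) = (-10 + x)*(13 + x) + 13 = 13 + (-10 + x)*(13 + x))
(E(g(2)) + m)**2 = ((-117 + 6**2 + 3*6) + 80)**2 = ((-117 + 36 + 18) + 80)**2 = (-63 + 80)**2 = 17**2 = 289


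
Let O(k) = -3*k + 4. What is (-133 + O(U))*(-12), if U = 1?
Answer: 1584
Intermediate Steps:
O(k) = 4 - 3*k
(-133 + O(U))*(-12) = (-133 + (4 - 3*1))*(-12) = (-133 + (4 - 3))*(-12) = (-133 + 1)*(-12) = -132*(-12) = 1584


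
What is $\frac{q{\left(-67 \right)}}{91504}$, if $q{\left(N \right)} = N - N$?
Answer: $0$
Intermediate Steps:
$q{\left(N \right)} = 0$
$\frac{q{\left(-67 \right)}}{91504} = \frac{0}{91504} = 0 \cdot \frac{1}{91504} = 0$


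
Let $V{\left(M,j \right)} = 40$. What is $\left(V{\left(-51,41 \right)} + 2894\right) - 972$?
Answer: $1962$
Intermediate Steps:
$\left(V{\left(-51,41 \right)} + 2894\right) - 972 = \left(40 + 2894\right) - 972 = 2934 - 972 = 1962$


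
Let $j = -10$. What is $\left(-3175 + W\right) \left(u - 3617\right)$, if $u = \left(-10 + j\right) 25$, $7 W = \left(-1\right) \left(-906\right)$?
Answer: $\frac{87770323}{7} \approx 1.2539 \cdot 10^{7}$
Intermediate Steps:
$W = \frac{906}{7}$ ($W = \frac{\left(-1\right) \left(-906\right)}{7} = \frac{1}{7} \cdot 906 = \frac{906}{7} \approx 129.43$)
$u = -500$ ($u = \left(-10 - 10\right) 25 = \left(-20\right) 25 = -500$)
$\left(-3175 + W\right) \left(u - 3617\right) = \left(-3175 + \frac{906}{7}\right) \left(-500 - 3617\right) = \left(- \frac{21319}{7}\right) \left(-4117\right) = \frac{87770323}{7}$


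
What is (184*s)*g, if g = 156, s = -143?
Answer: -4104672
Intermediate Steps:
(184*s)*g = (184*(-143))*156 = -26312*156 = -4104672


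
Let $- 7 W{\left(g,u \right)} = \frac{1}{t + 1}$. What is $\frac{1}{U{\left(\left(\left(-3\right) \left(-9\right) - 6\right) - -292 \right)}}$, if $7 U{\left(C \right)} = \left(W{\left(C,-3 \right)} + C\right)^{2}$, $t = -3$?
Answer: $\frac{1372}{19210689} \approx 7.1419 \cdot 10^{-5}$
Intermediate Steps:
$W{\left(g,u \right)} = \frac{1}{14}$ ($W{\left(g,u \right)} = - \frac{1}{7 \left(-3 + 1\right)} = - \frac{1}{7 \left(-2\right)} = \left(- \frac{1}{7}\right) \left(- \frac{1}{2}\right) = \frac{1}{14}$)
$U{\left(C \right)} = \frac{\left(\frac{1}{14} + C\right)^{2}}{7}$
$\frac{1}{U{\left(\left(\left(-3\right) \left(-9\right) - 6\right) - -292 \right)}} = \frac{1}{\frac{1}{1372} \left(1 + 14 \left(\left(\left(-3\right) \left(-9\right) - 6\right) - -292\right)\right)^{2}} = \frac{1}{\frac{1}{1372} \left(1 + 14 \left(\left(27 - 6\right) + 292\right)\right)^{2}} = \frac{1}{\frac{1}{1372} \left(1 + 14 \left(21 + 292\right)\right)^{2}} = \frac{1}{\frac{1}{1372} \left(1 + 14 \cdot 313\right)^{2}} = \frac{1}{\frac{1}{1372} \left(1 + 4382\right)^{2}} = \frac{1}{\frac{1}{1372} \cdot 4383^{2}} = \frac{1}{\frac{1}{1372} \cdot 19210689} = \frac{1}{\frac{19210689}{1372}} = \frac{1372}{19210689}$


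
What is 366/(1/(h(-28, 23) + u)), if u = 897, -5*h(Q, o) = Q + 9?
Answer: 1648464/5 ≈ 3.2969e+5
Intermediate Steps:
h(Q, o) = -9/5 - Q/5 (h(Q, o) = -(Q + 9)/5 = -(9 + Q)/5 = -9/5 - Q/5)
366/(1/(h(-28, 23) + u)) = 366/(1/((-9/5 - ⅕*(-28)) + 897)) = 366/(1/((-9/5 + 28/5) + 897)) = 366/(1/(19/5 + 897)) = 366/(1/(4504/5)) = 366/(5/4504) = 366*(4504/5) = 1648464/5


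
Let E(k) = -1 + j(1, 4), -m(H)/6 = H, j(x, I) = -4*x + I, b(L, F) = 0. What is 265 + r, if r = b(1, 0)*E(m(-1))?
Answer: 265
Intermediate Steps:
j(x, I) = I - 4*x
m(H) = -6*H
E(k) = -1 (E(k) = -1 + (4 - 4*1) = -1 + (4 - 4) = -1 + 0 = -1)
r = 0 (r = 0*(-1) = 0)
265 + r = 265 + 0 = 265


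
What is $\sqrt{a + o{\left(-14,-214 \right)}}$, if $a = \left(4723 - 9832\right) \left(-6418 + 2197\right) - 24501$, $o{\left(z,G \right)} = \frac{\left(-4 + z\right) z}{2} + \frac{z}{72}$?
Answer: $\frac{\sqrt{775465697}}{6} \approx 4641.2$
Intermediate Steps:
$o{\left(z,G \right)} = \frac{z}{72} + \frac{z \left(-4 + z\right)}{2}$ ($o{\left(z,G \right)} = z \left(-4 + z\right) \frac{1}{2} + z \frac{1}{72} = \frac{z \left(-4 + z\right)}{2} + \frac{z}{72} = \frac{z}{72} + \frac{z \left(-4 + z\right)}{2}$)
$a = 21540588$ ($a = \left(-5109\right) \left(-4221\right) - 24501 = 21565089 - 24501 = 21540588$)
$\sqrt{a + o{\left(-14,-214 \right)}} = \sqrt{21540588 + \frac{1}{72} \left(-14\right) \left(-143 + 36 \left(-14\right)\right)} = \sqrt{21540588 + \frac{1}{72} \left(-14\right) \left(-143 - 504\right)} = \sqrt{21540588 + \frac{1}{72} \left(-14\right) \left(-647\right)} = \sqrt{21540588 + \frac{4529}{36}} = \sqrt{\frac{775465697}{36}} = \frac{\sqrt{775465697}}{6}$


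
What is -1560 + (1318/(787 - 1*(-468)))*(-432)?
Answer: -2527176/1255 ≈ -2013.7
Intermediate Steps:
-1560 + (1318/(787 - 1*(-468)))*(-432) = -1560 + (1318/(787 + 468))*(-432) = -1560 + (1318/1255)*(-432) = -1560 - 569376/1255 = -2527176/1255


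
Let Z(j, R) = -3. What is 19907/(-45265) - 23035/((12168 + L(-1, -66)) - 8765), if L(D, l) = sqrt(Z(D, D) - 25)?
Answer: 34*(-1171*sqrt(7) + 32659494*I)/(45265*(-3403*I + 2*sqrt(7))) ≈ -7.2088 + 0.010525*I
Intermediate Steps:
L(D, l) = 2*I*sqrt(7) (L(D, l) = sqrt(-3 - 25) = sqrt(-28) = 2*I*sqrt(7))
19907/(-45265) - 23035/((12168 + L(-1, -66)) - 8765) = 19907/(-45265) - 23035/((12168 + 2*I*sqrt(7)) - 8765) = 19907*(-1/45265) - 23035/(3403 + 2*I*sqrt(7)) = -19907/45265 - 23035/(3403 + 2*I*sqrt(7))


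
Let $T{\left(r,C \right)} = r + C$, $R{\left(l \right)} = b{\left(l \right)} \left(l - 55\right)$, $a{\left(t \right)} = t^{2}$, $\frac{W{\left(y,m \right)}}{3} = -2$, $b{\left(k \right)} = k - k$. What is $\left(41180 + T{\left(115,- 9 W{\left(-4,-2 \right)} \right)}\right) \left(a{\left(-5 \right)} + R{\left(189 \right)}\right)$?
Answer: $1033725$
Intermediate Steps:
$b{\left(k \right)} = 0$
$W{\left(y,m \right)} = -6$ ($W{\left(y,m \right)} = 3 \left(-2\right) = -6$)
$R{\left(l \right)} = 0$ ($R{\left(l \right)} = 0 \left(l - 55\right) = 0 \left(-55 + l\right) = 0$)
$T{\left(r,C \right)} = C + r$
$\left(41180 + T{\left(115,- 9 W{\left(-4,-2 \right)} \right)}\right) \left(a{\left(-5 \right)} + R{\left(189 \right)}\right) = \left(41180 + \left(\left(-9\right) \left(-6\right) + 115\right)\right) \left(\left(-5\right)^{2} + 0\right) = \left(41180 + \left(54 + 115\right)\right) \left(25 + 0\right) = \left(41180 + 169\right) 25 = 41349 \cdot 25 = 1033725$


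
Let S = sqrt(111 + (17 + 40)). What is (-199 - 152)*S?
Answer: -702*sqrt(42) ≈ -4549.5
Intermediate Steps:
S = 2*sqrt(42) (S = sqrt(111 + 57) = sqrt(168) = 2*sqrt(42) ≈ 12.961)
(-199 - 152)*S = (-199 - 152)*(2*sqrt(42)) = -702*sqrt(42)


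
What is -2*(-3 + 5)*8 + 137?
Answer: 105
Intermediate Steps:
-2*(-3 + 5)*8 + 137 = -2*2*8 + 137 = -4*8 + 137 = -32 + 137 = 105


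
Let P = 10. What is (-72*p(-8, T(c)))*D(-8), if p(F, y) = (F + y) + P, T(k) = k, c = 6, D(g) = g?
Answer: 4608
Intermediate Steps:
p(F, y) = 10 + F + y (p(F, y) = (F + y) + 10 = 10 + F + y)
(-72*p(-8, T(c)))*D(-8) = -72*(10 - 8 + 6)*(-8) = -72*8*(-8) = -576*(-8) = 4608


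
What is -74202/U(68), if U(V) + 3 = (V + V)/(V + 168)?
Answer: 4377918/143 ≈ 30615.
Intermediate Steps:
U(V) = -3 + 2*V/(168 + V) (U(V) = -3 + (V + V)/(V + 168) = -3 + (2*V)/(168 + V) = -3 + 2*V/(168 + V))
-74202/U(68) = -74202*(168 + 68)/(-504 - 1*68) = -74202*236/(-504 - 68) = -74202/((1/236)*(-572)) = -74202/(-143/59) = -74202*(-59/143) = 4377918/143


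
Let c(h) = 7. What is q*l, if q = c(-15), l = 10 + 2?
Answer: 84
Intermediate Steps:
l = 12
q = 7
q*l = 7*12 = 84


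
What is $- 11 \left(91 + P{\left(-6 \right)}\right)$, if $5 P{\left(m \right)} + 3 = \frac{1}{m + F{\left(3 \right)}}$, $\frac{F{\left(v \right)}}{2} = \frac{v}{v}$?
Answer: $- \frac{19877}{20} \approx -993.85$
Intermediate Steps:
$F{\left(v \right)} = 2$ ($F{\left(v \right)} = 2 \frac{v}{v} = 2 \cdot 1 = 2$)
$P{\left(m \right)} = - \frac{3}{5} + \frac{1}{5 \left(2 + m\right)}$ ($P{\left(m \right)} = - \frac{3}{5} + \frac{1}{5 \left(m + 2\right)} = - \frac{3}{5} + \frac{1}{5 \left(2 + m\right)}$)
$- 11 \left(91 + P{\left(-6 \right)}\right) = - 11 \left(91 + \frac{-5 - -18}{5 \left(2 - 6\right)}\right) = - 11 \left(91 + \frac{-5 + 18}{5 \left(-4\right)}\right) = - 11 \left(91 + \frac{1}{5} \left(- \frac{1}{4}\right) 13\right) = - 11 \left(91 - \frac{13}{20}\right) = \left(-11\right) \frac{1807}{20} = - \frac{19877}{20}$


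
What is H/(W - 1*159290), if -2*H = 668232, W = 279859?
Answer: -334116/120569 ≈ -2.7712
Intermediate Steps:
H = -334116 (H = -½*668232 = -334116)
H/(W - 1*159290) = -334116/(279859 - 1*159290) = -334116/(279859 - 159290) = -334116/120569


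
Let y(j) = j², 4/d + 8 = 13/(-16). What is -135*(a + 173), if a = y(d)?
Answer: -51652635/2209 ≈ -23383.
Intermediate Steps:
d = -64/141 (d = 4/(-8 + 13/(-16)) = 4/(-8 + 13*(-1/16)) = 4/(-8 - 13/16) = 4/(-141/16) = 4*(-16/141) = -64/141 ≈ -0.45390)
a = 4096/19881 (a = (-64/141)² = 4096/19881 ≈ 0.20603)
-135*(a + 173) = -135*(4096/19881 + 173) = -135*3443509/19881 = -51652635/2209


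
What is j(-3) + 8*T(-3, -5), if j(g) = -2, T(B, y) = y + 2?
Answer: -26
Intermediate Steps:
T(B, y) = 2 + y
j(-3) + 8*T(-3, -5) = -2 + 8*(2 - 5) = -2 + 8*(-3) = -2 - 24 = -26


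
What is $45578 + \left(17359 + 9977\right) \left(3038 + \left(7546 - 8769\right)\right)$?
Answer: $49660418$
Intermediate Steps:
$45578 + \left(17359 + 9977\right) \left(3038 + \left(7546 - 8769\right)\right) = 45578 + 27336 \left(3038 - 1223\right) = 45578 + 27336 \cdot 1815 = 45578 + 49614840 = 49660418$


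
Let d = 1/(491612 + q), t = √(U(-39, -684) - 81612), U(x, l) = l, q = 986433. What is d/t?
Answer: -I*√254/6757621740 ≈ -2.3584e-9*I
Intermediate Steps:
t = 18*I*√254 (t = √(-684 - 81612) = √(-82296) = 18*I*√254 ≈ 286.87*I)
d = 1/1478045 (d = 1/(491612 + 986433) = 1/1478045 ≈ 6.7657e-7)
d/t = 1/(1478045*((18*I*√254))) = (-I*√254/4572)/1478045 = -I*√254/6757621740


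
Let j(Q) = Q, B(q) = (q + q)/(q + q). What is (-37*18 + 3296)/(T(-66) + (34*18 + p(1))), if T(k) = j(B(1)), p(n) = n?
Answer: 1315/307 ≈ 4.2834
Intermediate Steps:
B(q) = 1 (B(q) = (2*q)/((2*q)) = (2*q)*(1/(2*q)) = 1)
T(k) = 1
(-37*18 + 3296)/(T(-66) + (34*18 + p(1))) = (-37*18 + 3296)/(1 + (34*18 + 1)) = (-666 + 3296)/(1 + (612 + 1)) = 2630/(1 + 613) = 2630/614 = 2630*(1/614) = 1315/307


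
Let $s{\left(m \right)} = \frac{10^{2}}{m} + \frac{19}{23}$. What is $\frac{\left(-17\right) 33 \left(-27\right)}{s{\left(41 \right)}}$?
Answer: $\frac{14283621}{3079} \approx 4639.0$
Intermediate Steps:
$s{\left(m \right)} = \frac{19}{23} + \frac{100}{m}$ ($s{\left(m \right)} = \frac{100}{m} + 19 \cdot \frac{1}{23} = \frac{100}{m} + \frac{19}{23} = \frac{19}{23} + \frac{100}{m}$)
$\frac{\left(-17\right) 33 \left(-27\right)}{s{\left(41 \right)}} = \frac{\left(-17\right) 33 \left(-27\right)}{\frac{19}{23} + \frac{100}{41}} = \frac{\left(-561\right) \left(-27\right)}{\frac{19}{23} + 100 \cdot \frac{1}{41}} = \frac{15147}{\frac{19}{23} + \frac{100}{41}} = \frac{15147}{\frac{3079}{943}} = 15147 \cdot \frac{943}{3079} = \frac{14283621}{3079}$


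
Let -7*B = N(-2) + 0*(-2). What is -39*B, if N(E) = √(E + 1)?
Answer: 39*I/7 ≈ 5.5714*I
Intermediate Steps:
N(E) = √(1 + E)
B = -I/7 (B = -(√(1 - 2) + 0*(-2))/7 = -(√(-1) + 0)/7 = -(I + 0)/7 = -I/7 ≈ -0.14286*I)
-39*B = -(-39)*I/7 = 39*I/7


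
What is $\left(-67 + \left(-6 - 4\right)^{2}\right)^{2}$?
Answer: $1089$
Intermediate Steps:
$\left(-67 + \left(-6 - 4\right)^{2}\right)^{2} = \left(-67 + \left(-10\right)^{2}\right)^{2} = \left(-67 + 100\right)^{2} = 33^{2} = 1089$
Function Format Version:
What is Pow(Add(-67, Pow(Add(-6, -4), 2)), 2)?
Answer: 1089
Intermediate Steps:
Pow(Add(-67, Pow(Add(-6, -4), 2)), 2) = Pow(Add(-67, Pow(-10, 2)), 2) = Pow(Add(-67, 100), 2) = Pow(33, 2) = 1089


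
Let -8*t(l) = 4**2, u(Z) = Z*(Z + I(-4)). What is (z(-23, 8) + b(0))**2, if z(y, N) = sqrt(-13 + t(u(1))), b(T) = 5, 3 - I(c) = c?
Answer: (5 + I*sqrt(15))**2 ≈ 10.0 + 38.73*I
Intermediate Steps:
I(c) = 3 - c
u(Z) = Z*(7 + Z) (u(Z) = Z*(Z + (3 - 1*(-4))) = Z*(Z + (3 + 4)) = Z*(Z + 7) = Z*(7 + Z))
t(l) = -2 (t(l) = -1/8*4**2 = -1/8*16 = -2)
z(y, N) = I*sqrt(15) (z(y, N) = sqrt(-13 - 2) = sqrt(-15) = I*sqrt(15))
(z(-23, 8) + b(0))**2 = (I*sqrt(15) + 5)**2 = (5 + I*sqrt(15))**2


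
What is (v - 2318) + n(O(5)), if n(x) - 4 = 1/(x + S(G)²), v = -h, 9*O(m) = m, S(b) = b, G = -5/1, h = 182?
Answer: -574071/230 ≈ -2496.0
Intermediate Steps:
G = -5 (G = -5*1 = -5)
O(m) = m/9
v = -182 (v = -1*182 = -182)
n(x) = 4 + 1/(25 + x) (n(x) = 4 + 1/(x + (-5)²) = 4 + 1/(x + 25) = 4 + 1/(25 + x))
(v - 2318) + n(O(5)) = (-182 - 2318) + (101 + 4*((⅑)*5))/(25 + (⅑)*5) = -2500 + (101 + 4*(5/9))/(25 + 5/9) = -2500 + (101 + 20/9)/(230/9) = -2500 + (9/230)*(929/9) = -2500 + 929/230 = -574071/230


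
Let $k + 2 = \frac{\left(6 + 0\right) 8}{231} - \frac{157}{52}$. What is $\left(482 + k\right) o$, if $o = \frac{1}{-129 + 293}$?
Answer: $\frac{1910663}{656656} \approx 2.9097$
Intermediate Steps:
$o = \frac{1}{164} \approx 0.0060976$
$k = - \frac{19265}{4004}$ ($k = -2 - \left(\frac{157}{52} - \frac{\left(6 + 0\right) 8}{231}\right) = -2 - \left(\frac{157}{52} - 6 \cdot 8 \cdot \frac{1}{231}\right) = -2 + \left(48 \cdot \frac{1}{231} - \frac{157}{52}\right) = -2 + \left(\frac{16}{77} - \frac{157}{52}\right) = -2 - \frac{11257}{4004} = - \frac{19265}{4004} \approx -4.8114$)
$\left(482 + k\right) o = \left(482 - \frac{19265}{4004}\right) \frac{1}{164} = \frac{1910663}{4004} \cdot \frac{1}{164} = \frac{1910663}{656656}$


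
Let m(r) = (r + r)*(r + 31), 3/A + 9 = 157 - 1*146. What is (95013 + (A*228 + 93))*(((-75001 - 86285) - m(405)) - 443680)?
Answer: -91451210448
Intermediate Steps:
A = 3/2 (A = 3/(-9 + (157 - 1*146)) = 3/(-9 + (157 - 146)) = 3/(-9 + 11) = 3/2 ≈ 1.5000)
m(r) = 2*r*(31 + r) (m(r) = (2*r)*(31 + r) = 2*r*(31 + r))
(95013 + (A*228 + 93))*(((-75001 - 86285) - m(405)) - 443680) = (95013 + ((3/2)*228 + 93))*(((-75001 - 86285) - 2*405*(31 + 405)) - 443680) = (95013 + (342 + 93))*((-161286 - 2*405*436) - 443680) = (95013 + 435)*((-161286 - 1*353160) - 443680) = 95448*((-161286 - 353160) - 443680) = 95448*(-514446 - 443680) = 95448*(-958126) = -91451210448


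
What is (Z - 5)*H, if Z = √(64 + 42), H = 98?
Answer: -490 + 98*√106 ≈ 518.97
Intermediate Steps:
Z = √106 ≈ 10.296
(Z - 5)*H = (√106 - 5)*98 = (-5 + √106)*98 = -490 + 98*√106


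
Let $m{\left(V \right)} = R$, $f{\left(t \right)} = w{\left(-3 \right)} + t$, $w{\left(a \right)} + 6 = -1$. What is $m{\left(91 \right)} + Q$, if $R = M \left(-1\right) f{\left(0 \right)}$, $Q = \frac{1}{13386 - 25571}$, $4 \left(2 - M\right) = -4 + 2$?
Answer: $\frac{426473}{24370} \approx 17.5$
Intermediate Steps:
$w{\left(a \right)} = -7$ ($w{\left(a \right)} = -6 - 1 = -7$)
$M = \frac{5}{2}$ ($M = 2 - \frac{-4 + 2}{4} = 2 - - \frac{1}{2} = 2 + \frac{1}{2} = \frac{5}{2} \approx 2.5$)
$Q = - \frac{1}{12185}$ ($Q = \frac{1}{-12185} = - \frac{1}{12185} \approx -8.2068 \cdot 10^{-5}$)
$f{\left(t \right)} = -7 + t$
$R = \frac{35}{2}$ ($R = \frac{5}{2} \left(-1\right) \left(-7 + 0\right) = \left(- \frac{5}{2}\right) \left(-7\right) = \frac{35}{2} \approx 17.5$)
$m{\left(V \right)} = \frac{35}{2}$
$m{\left(91 \right)} + Q = \frac{35}{2} - \frac{1}{12185} = \frac{426473}{24370}$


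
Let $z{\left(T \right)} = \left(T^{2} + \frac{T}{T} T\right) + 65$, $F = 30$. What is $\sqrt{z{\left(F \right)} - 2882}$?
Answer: $i \sqrt{1887} \approx 43.44 i$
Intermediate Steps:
$z{\left(T \right)} = 65 + T + T^{2}$ ($z{\left(T \right)} = \left(T^{2} + 1 T\right) + 65 = \left(T^{2} + T\right) + 65 = \left(T + T^{2}\right) + 65 = 65 + T + T^{2}$)
$\sqrt{z{\left(F \right)} - 2882} = \sqrt{\left(65 + 30 + 30^{2}\right) - 2882} = \sqrt{\left(65 + 30 + 900\right) - 2882} = \sqrt{995 - 2882} = \sqrt{-1887} = i \sqrt{1887}$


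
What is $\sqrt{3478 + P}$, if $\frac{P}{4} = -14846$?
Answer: $i \sqrt{55906} \approx 236.44 i$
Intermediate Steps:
$P = -59384$ ($P = 4 \left(-14846\right) = -59384$)
$\sqrt{3478 + P} = \sqrt{3478 - 59384} = \sqrt{-55906} = i \sqrt{55906}$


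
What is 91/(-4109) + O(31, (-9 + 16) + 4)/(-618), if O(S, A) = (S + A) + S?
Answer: -50885/362766 ≈ -0.14027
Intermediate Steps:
O(S, A) = A + 2*S (O(S, A) = (A + S) + S = A + 2*S)
91/(-4109) + O(31, (-9 + 16) + 4)/(-618) = 91/(-4109) + (((-9 + 16) + 4) + 2*31)/(-618) = 91*(-1/4109) + ((7 + 4) + 62)*(-1/618) = -13/587 + (11 + 62)*(-1/618) = -13/587 + 73*(-1/618) = -13/587 - 73/618 = -50885/362766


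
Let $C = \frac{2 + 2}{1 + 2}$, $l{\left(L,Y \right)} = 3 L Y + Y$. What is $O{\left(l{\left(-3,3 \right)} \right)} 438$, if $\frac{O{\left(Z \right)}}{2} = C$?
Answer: $1168$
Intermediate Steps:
$l{\left(L,Y \right)} = Y + 3 L Y$ ($l{\left(L,Y \right)} = 3 L Y + Y = Y + 3 L Y$)
$C = \frac{4}{3} \approx 1.3333$
$O{\left(Z \right)} = \frac{8}{3}$ ($O{\left(Z \right)} = 2 \cdot \frac{4}{3} = \frac{8}{3}$)
$O{\left(l{\left(-3,3 \right)} \right)} 438 = \frac{8}{3} \cdot 438 = 1168$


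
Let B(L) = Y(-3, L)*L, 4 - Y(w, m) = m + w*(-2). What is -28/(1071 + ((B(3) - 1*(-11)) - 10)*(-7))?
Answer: -4/167 ≈ -0.023952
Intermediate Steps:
Y(w, m) = 4 - m + 2*w (Y(w, m) = 4 - (m + w*(-2)) = 4 - (m - 2*w) = 4 + (-m + 2*w) = 4 - m + 2*w)
B(L) = L*(-2 - L) (B(L) = (4 - L + 2*(-3))*L = (4 - L - 6)*L = (-2 - L)*L = L*(-2 - L))
-28/(1071 + ((B(3) - 1*(-11)) - 10)*(-7)) = -28/(1071 + ((-1*3*(2 + 3) - 1*(-11)) - 10)*(-7)) = -28/(1071 + ((-1*3*5 + 11) - 10)*(-7)) = -28/(1071 + ((-15 + 11) - 10)*(-7)) = -28/(1071 + (-4 - 10)*(-7)) = -28/(1071 - 14*(-7)) = -28/(1071 + 98) = -28/1169 = (1/1169)*(-28) = -4/167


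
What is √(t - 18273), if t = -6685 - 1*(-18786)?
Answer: 2*I*√1543 ≈ 78.562*I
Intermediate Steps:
t = 12101 (t = -6685 + 18786 = 12101)
√(t - 18273) = √(12101 - 18273) = √(-6172) = 2*I*√1543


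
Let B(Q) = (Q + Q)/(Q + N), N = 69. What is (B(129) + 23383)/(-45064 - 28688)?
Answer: -385841/1216908 ≈ -0.31707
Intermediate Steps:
B(Q) = 2*Q/(69 + Q) (B(Q) = (Q + Q)/(Q + 69) = (2*Q)/(69 + Q) = 2*Q/(69 + Q))
(B(129) + 23383)/(-45064 - 28688) = (2*129/(69 + 129) + 23383)/(-45064 - 28688) = (2*129/198 + 23383)/(-73752) = (2*129*(1/198) + 23383)*(-1/73752) = (43/33 + 23383)*(-1/73752) = (771682/33)*(-1/73752) = -385841/1216908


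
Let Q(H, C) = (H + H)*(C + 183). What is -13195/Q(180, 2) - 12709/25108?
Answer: -58885973/83609640 ≈ -0.70430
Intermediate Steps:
Q(H, C) = 2*H*(183 + C) (Q(H, C) = (2*H)*(183 + C) = 2*H*(183 + C))
-13195/Q(180, 2) - 12709/25108 = -13195*1/(360*(183 + 2)) - 12709/25108 = -13195/(2*180*185) - 12709*1/25108 = -13195/66600 - 12709/25108 = -13195*1/66600 - 12709/25108 = -2639/13320 - 12709/25108 = -58885973/83609640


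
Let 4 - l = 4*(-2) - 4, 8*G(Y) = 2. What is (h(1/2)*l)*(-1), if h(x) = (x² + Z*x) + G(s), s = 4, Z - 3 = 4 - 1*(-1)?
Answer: -72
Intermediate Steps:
Z = 8 (Z = 3 + (4 - 1*(-1)) = 3 + (4 + 1) = 3 + 5 = 8)
G(Y) = ¼ (G(Y) = (⅛)*2 = ¼)
l = 16 (l = 4 - (4*(-2) - 4) = 4 - (-8 - 4) = 4 - 1*(-12) = 4 + 12 = 16)
h(x) = ¼ + x² + 8*x (h(x) = (x² + 8*x) + ¼ = ¼ + x² + 8*x)
(h(1/2)*l)*(-1) = ((¼ + (1/2)² + 8/2)*16)*(-1) = ((¼ + (½)² + 8*(½))*16)*(-1) = ((¼ + ¼ + 4)*16)*(-1) = ((9/2)*16)*(-1) = 72*(-1) = -72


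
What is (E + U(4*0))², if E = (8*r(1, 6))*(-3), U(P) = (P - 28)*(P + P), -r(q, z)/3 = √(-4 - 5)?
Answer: -46656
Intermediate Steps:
r(q, z) = -9*I (r(q, z) = -3*√(-4 - 5) = -9*I)
U(P) = 2*P*(-28 + P) (U(P) = (-28 + P)*(2*P) = 2*P*(-28 + P))
E = 216*I (E = (8*(-9*I))*(-3) = -72*I*(-3) = 216*I ≈ 216.0*I)
(E + U(4*0))² = (216*I + 2*(4*0)*(-28 + 4*0))² = (216*I + 2*0*(-28 + 0))² = (216*I + 2*0*(-28))² = (216*I + 0)² = (216*I)² = -46656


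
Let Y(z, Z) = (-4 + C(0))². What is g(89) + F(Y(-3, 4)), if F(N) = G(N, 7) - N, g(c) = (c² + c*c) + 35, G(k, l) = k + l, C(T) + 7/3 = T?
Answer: 15884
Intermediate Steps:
C(T) = -7/3 + T
Y(z, Z) = 361/9 (Y(z, Z) = (-4 + (-7/3 + 0))² = (-4 - 7/3)² = (-19/3)² = 361/9)
g(c) = 35 + 2*c² (g(c) = (c² + c²) + 35 = 2*c² + 35 = 35 + 2*c²)
F(N) = 7 (F(N) = (N + 7) - N = (7 + N) - N = 7)
g(89) + F(Y(-3, 4)) = (35 + 2*89²) + 7 = (35 + 2*7921) + 7 = (35 + 15842) + 7 = 15877 + 7 = 15884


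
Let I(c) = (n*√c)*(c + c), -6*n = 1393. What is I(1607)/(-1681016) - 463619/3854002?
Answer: -463619/3854002 + 2238551*√1607/5043048 ≈ 17.674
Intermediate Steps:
n = -1393/6 (n = -⅙*1393 = -1393/6 ≈ -232.17)
I(c) = -1393*c^(3/2)/3 (I(c) = (-1393*√c/6)*(c + c) = (-1393*√c/6)*(2*c) = -1393*c^(3/2)/3)
I(1607)/(-1681016) - 463619/3854002 = -2238551*√1607/3/(-1681016) - 463619/3854002 = -2238551*√1607/3*(-1/1681016) - 463619*1/3854002 = -2238551*√1607/3*(-1/1681016) - 463619/3854002 = 2238551*√1607/5043048 - 463619/3854002 = -463619/3854002 + 2238551*√1607/5043048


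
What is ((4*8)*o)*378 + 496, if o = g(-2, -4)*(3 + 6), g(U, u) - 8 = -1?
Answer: 762544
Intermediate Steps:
g(U, u) = 7 (g(U, u) = 8 - 1 = 7)
o = 63 (o = 7*(3 + 6) = 7*9 = 63)
((4*8)*o)*378 + 496 = ((4*8)*63)*378 + 496 = (32*63)*378 + 496 = 2016*378 + 496 = 762048 + 496 = 762544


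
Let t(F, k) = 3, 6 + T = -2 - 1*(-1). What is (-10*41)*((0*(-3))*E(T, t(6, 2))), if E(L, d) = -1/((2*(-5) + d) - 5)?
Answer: 0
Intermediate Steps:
T = -7 (T = -6 + (-2 - 1*(-1)) = -6 + (-2 + 1) = -6 - 1 = -7)
E(L, d) = -1/(-15 + d) (E(L, d) = -1/((-10 + d) - 5) = -1/(-15 + d))
(-10*41)*((0*(-3))*E(T, t(6, 2))) = (-10*41)*((0*(-3))*(-1/(-15 + 3))) = -0*(-1/(-12)) = -0*(-1*(-1/12)) = -0/12 = -410*0 = 0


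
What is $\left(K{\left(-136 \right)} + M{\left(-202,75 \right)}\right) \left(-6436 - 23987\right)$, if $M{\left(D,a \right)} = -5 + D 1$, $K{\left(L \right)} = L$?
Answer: $10435089$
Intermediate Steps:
$M{\left(D,a \right)} = -5 + D$
$\left(K{\left(-136 \right)} + M{\left(-202,75 \right)}\right) \left(-6436 - 23987\right) = \left(-136 - 207\right) \left(-6436 - 23987\right) = \left(-136 - 207\right) \left(-30423\right) = \left(-343\right) \left(-30423\right) = 10435089$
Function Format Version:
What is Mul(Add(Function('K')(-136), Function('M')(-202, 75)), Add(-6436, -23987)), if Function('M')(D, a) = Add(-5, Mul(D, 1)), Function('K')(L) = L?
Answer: 10435089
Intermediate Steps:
Function('M')(D, a) = Add(-5, D)
Mul(Add(Function('K')(-136), Function('M')(-202, 75)), Add(-6436, -23987)) = Mul(Add(-136, Add(-5, -202)), Add(-6436, -23987)) = Mul(Add(-136, -207), -30423) = Mul(-343, -30423) = 10435089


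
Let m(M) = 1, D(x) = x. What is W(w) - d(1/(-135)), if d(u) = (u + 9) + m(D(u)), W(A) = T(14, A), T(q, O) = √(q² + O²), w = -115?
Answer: -1349/135 + √13421 ≈ 105.86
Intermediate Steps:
T(q, O) = √(O² + q²)
W(A) = √(196 + A²) (W(A) = √(A² + 14²) = √(A² + 196) = √(196 + A²))
d(u) = 10 + u (d(u) = (u + 9) + 1 = (9 + u) + 1 = 10 + u)
W(w) - d(1/(-135)) = √(196 + (-115)²) - (10 + 1/(-135)) = √(196 + 13225) - (10 - 1/135) = √13421 - 1*1349/135 = √13421 - 1349/135 = -1349/135 + √13421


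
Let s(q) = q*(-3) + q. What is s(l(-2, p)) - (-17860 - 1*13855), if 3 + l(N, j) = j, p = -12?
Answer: 31745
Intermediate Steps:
l(N, j) = -3 + j
s(q) = -2*q (s(q) = -3*q + q = -2*q)
s(l(-2, p)) - (-17860 - 1*13855) = -2*(-3 - 12) - (-17860 - 1*13855) = -2*(-15) - (-17860 - 13855) = 30 - 1*(-31715) = 30 + 31715 = 31745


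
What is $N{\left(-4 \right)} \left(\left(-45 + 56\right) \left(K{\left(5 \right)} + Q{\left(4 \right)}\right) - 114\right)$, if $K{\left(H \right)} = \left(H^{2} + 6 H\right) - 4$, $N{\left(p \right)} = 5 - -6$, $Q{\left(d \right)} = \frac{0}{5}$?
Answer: $4917$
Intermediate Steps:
$Q{\left(d \right)} = 0$ ($Q{\left(d \right)} = 0 \cdot \frac{1}{5} = 0$)
$N{\left(p \right)} = 11$ ($N{\left(p \right)} = 5 + 6 = 11$)
$K{\left(H \right)} = -4 + H^{2} + 6 H$
$N{\left(-4 \right)} \left(\left(-45 + 56\right) \left(K{\left(5 \right)} + Q{\left(4 \right)}\right) - 114\right) = 11 \left(\left(-45 + 56\right) \left(\left(-4 + 5^{2} + 6 \cdot 5\right) + 0\right) - 114\right) = 11 \left(11 \left(\left(-4 + 25 + 30\right) + 0\right) - 114\right) = 11 \left(11 \left(51 + 0\right) - 114\right) = 11 \left(11 \cdot 51 - 114\right) = 11 \left(561 - 114\right) = 11 \cdot 447 = 4917$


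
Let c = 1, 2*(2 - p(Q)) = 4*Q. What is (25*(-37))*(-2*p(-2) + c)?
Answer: 10175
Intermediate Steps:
p(Q) = 2 - 2*Q
(25*(-37))*(-2*p(-2) + c) = (25*(-37))*(-2*(2 - 2*(-2)) + 1) = -925*(-2*(2 + 4) + 1) = -925*(-2*6 + 1) = -925*(-12 + 1) = -925*(-11) = 10175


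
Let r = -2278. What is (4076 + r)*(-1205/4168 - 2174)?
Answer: -8147130863/2084 ≈ -3.9094e+6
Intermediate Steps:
(4076 + r)*(-1205/4168 - 2174) = (4076 - 2278)*(-1205/4168 - 2174) = 1798*(-1205*1/4168 - 2174) = 1798*(-1205/4168 - 2174) = 1798*(-9062437/4168) = -8147130863/2084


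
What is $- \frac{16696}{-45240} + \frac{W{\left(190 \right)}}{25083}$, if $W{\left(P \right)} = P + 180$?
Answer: $\frac{18146857}{47281455} \approx 0.3838$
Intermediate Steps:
$W{\left(P \right)} = 180 + P$
$- \frac{16696}{-45240} + \frac{W{\left(190 \right)}}{25083} = - \frac{16696}{-45240} + \frac{180 + 190}{25083} = \left(-16696\right) \left(- \frac{1}{45240}\right) + 370 \cdot \frac{1}{25083} = \frac{2087}{5655} + \frac{370}{25083} = \frac{18146857}{47281455}$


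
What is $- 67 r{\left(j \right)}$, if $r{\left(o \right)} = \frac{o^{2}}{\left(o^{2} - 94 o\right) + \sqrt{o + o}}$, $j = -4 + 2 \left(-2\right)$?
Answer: $- \frac{218688}{41617} + \frac{1072 i}{41617} \approx -5.2548 + 0.025759 i$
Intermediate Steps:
$j = -8$ ($j = -4 - 4 = -8$)
$r{\left(o \right)} = \frac{o^{2}}{o^{2} - 94 o + \sqrt{2} \sqrt{o}}$ ($r{\left(o \right)} = \frac{o^{2}}{\left(o^{2} - 94 o\right) + \sqrt{2 o}} = \frac{o^{2}}{\left(o^{2} - 94 o\right) + \sqrt{2} \sqrt{o}} = \frac{o^{2}}{o^{2} - 94 o + \sqrt{2} \sqrt{o}}$)
$- 67 r{\left(j \right)} = - 67 \frac{\left(-8\right)^{2}}{\left(-8\right)^{2} - -752 + \sqrt{2} \sqrt{-8}} = - 67 \frac{64}{64 + 752 + \sqrt{2} \cdot 2 i \sqrt{2}} = - 67 \frac{64}{64 + 752 + 4 i} = - 67 \frac{64}{816 + 4 i} = - 67 \cdot 64 \frac{816 - 4 i}{665872} = - 67 \frac{4 \left(816 - 4 i\right)}{41617} = - \frac{268 \left(816 - 4 i\right)}{41617}$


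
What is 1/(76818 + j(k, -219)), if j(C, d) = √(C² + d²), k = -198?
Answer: 25606/1966972653 - √9685/1966972653 ≈ 1.2968e-5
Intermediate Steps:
1/(76818 + j(k, -219)) = 1/(76818 + √((-198)² + (-219)²)) = 1/(76818 + √(39204 + 47961)) = 1/(76818 + √87165) = 1/(76818 + 3*√9685)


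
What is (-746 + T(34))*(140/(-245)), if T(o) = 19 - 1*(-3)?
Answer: 2896/7 ≈ 413.71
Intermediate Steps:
T(o) = 22 (T(o) = 19 + 3 = 22)
(-746 + T(34))*(140/(-245)) = (-746 + 22)*(140/(-245)) = -101360*(-1)/245 = -724*(-4/7) = 2896/7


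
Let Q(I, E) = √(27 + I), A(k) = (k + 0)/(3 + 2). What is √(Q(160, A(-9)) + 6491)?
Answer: √(6491 + √187) ≈ 80.652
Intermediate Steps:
A(k) = k/5
√(Q(160, A(-9)) + 6491) = √(√(27 + 160) + 6491) = √(√187 + 6491) = √(6491 + √187)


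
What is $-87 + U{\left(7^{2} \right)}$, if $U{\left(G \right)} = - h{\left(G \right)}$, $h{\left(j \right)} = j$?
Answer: $-136$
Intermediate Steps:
$U{\left(G \right)} = - G$
$-87 + U{\left(7^{2} \right)} = -87 - 7^{2} = -87 - 49 = -136$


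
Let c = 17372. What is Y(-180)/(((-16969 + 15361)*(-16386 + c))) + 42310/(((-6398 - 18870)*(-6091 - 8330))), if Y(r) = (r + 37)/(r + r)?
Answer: 2008117606283/17332070988481920 ≈ 0.00011586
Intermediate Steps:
Y(r) = (37 + r)/(2*r) (Y(r) = (37 + r)/((2*r)) = (37 + r)*(1/(2*r)) = (37 + r)/(2*r))
Y(-180)/(((-16969 + 15361)*(-16386 + c))) + 42310/(((-6398 - 18870)*(-6091 - 8330))) = ((½)*(37 - 180)/(-180))/(((-16969 + 15361)*(-16386 + 17372))) + 42310/(((-6398 - 18870)*(-6091 - 8330))) = ((½)*(-1/180)*(-143))/((-1608*986)) + 42310/((-25268*(-14421))) = (143/360)/(-1585488) + 42310/364389828 = (143/360)*(-1/1585488) + 42310*(1/364389828) = -143/570775680 + 21155/182194914 = 2008117606283/17332070988481920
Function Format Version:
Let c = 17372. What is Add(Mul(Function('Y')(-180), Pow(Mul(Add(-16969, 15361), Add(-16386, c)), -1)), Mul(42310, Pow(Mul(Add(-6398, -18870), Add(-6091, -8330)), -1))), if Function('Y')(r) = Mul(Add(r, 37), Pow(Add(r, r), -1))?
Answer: Rational(2008117606283, 17332070988481920) ≈ 0.00011586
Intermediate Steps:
Function('Y')(r) = Mul(Rational(1, 2), Pow(r, -1), Add(37, r)) (Function('Y')(r) = Mul(Add(37, r), Pow(Mul(2, r), -1)) = Mul(Add(37, r), Mul(Rational(1, 2), Pow(r, -1))) = Mul(Rational(1, 2), Pow(r, -1), Add(37, r)))
Add(Mul(Function('Y')(-180), Pow(Mul(Add(-16969, 15361), Add(-16386, c)), -1)), Mul(42310, Pow(Mul(Add(-6398, -18870), Add(-6091, -8330)), -1))) = Add(Mul(Mul(Rational(1, 2), Pow(-180, -1), Add(37, -180)), Pow(Mul(Add(-16969, 15361), Add(-16386, 17372)), -1)), Mul(42310, Pow(Mul(Add(-6398, -18870), Add(-6091, -8330)), -1))) = Add(Mul(Mul(Rational(1, 2), Rational(-1, 180), -143), Pow(Mul(-1608, 986), -1)), Mul(42310, Pow(Mul(-25268, -14421), -1))) = Add(Mul(Rational(143, 360), Pow(-1585488, -1)), Mul(42310, Pow(364389828, -1))) = Add(Mul(Rational(143, 360), Rational(-1, 1585488)), Mul(42310, Rational(1, 364389828))) = Add(Rational(-143, 570775680), Rational(21155, 182194914)) = Rational(2008117606283, 17332070988481920)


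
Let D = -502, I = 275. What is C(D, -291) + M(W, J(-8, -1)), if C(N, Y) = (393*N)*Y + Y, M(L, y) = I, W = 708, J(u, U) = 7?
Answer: 57410210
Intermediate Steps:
M(L, y) = 275
C(N, Y) = Y + 393*N*Y (C(N, Y) = 393*N*Y + Y = Y + 393*N*Y)
C(D, -291) + M(W, J(-8, -1)) = -291*(1 + 393*(-502)) + 275 = -291*(1 - 197286) + 275 = -291*(-197285) + 275 = 57409935 + 275 = 57410210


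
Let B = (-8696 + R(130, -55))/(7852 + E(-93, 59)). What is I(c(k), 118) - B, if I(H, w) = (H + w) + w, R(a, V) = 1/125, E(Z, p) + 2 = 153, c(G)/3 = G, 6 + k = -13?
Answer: 180154124/1000375 ≈ 180.09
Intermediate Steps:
k = -19 (k = -6 - 13 = -19)
c(G) = 3*G
E(Z, p) = 151 (E(Z, p) = -2 + 153 = 151)
R(a, V) = 1/125
I(H, w) = H + 2*w
B = -1086999/1000375 (B = (-8696 + 1/125)/(7852 + 151) = -1086999/125/8003 = -1086999/125*1/8003 = -1086999/1000375 ≈ -1.0866)
I(c(k), 118) - B = (3*(-19) + 2*118) - 1*(-1086999/1000375) = (-57 + 236) + 1086999/1000375 = 179 + 1086999/1000375 = 180154124/1000375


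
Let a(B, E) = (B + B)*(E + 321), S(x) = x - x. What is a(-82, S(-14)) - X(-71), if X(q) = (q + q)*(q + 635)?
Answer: 27444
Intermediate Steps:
X(q) = 2*q*(635 + q) (X(q) = (2*q)*(635 + q) = 2*q*(635 + q))
S(x) = 0
a(B, E) = 2*B*(321 + E) (a(B, E) = (2*B)*(321 + E) = 2*B*(321 + E))
a(-82, S(-14)) - X(-71) = 2*(-82)*(321 + 0) - 2*(-71)*(635 - 71) = 2*(-82)*321 - 2*(-71)*564 = -52644 - 1*(-80088) = -52644 + 80088 = 27444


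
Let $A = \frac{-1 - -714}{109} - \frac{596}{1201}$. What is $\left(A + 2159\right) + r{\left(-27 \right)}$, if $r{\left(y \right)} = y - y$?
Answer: $\frac{283423880}{130909} \approx 2165.0$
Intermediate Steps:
$r{\left(y \right)} = 0$
$A = \frac{791349}{130909}$ ($A = \left(-1 + 714\right) \frac{1}{109} - \frac{596}{1201} = 713 \cdot \frac{1}{109} - \frac{596}{1201} = \frac{713}{109} - \frac{596}{1201} = \frac{791349}{130909} \approx 6.045$)
$\left(A + 2159\right) + r{\left(-27 \right)} = \left(\frac{791349}{130909} + 2159\right) + 0 = \frac{283423880}{130909} + 0 = \frac{283423880}{130909}$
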